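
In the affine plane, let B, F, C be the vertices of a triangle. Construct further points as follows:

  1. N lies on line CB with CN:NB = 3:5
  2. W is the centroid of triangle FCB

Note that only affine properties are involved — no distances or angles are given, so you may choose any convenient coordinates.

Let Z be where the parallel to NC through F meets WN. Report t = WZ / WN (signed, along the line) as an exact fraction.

Work in coordinates with B = (0, 0), F = (1, 0), C = (0, 1).
1. N lies on line CB with CN:NB = 3:5 ⇒ N = (0, 5/8)
2. W is the centroid of triangle FCB ⇒ W = (1/3, 1/3)
through F parallel to NC: direction (0, 3/8); meets WN at Z = (1, -1/4)
Z = W + t·(N−W) with t = -2

t = -2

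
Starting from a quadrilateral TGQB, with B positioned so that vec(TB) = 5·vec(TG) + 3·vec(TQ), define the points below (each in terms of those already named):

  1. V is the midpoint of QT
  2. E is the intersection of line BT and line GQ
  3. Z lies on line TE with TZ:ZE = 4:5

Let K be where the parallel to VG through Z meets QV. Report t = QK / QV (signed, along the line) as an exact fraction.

t = 25/18

Set T = (0, 0), G = (1, 0), Q = (0, 1), B = (5, 3); any affine frame gives the same invariant.
1. V is the midpoint of QT ⇒ V = (0, 1/2)
2. E is the intersection of line BT and line GQ ⇒ E = (5/8, 3/8)
3. Z lies on line TE with TZ:ZE = 4:5 ⇒ Z = (5/18, 1/6)
through Z parallel to VG: direction (1, -1/2); meets QV at K = (0, 11/36)
K = Q + t·(V−Q) with t = 25/18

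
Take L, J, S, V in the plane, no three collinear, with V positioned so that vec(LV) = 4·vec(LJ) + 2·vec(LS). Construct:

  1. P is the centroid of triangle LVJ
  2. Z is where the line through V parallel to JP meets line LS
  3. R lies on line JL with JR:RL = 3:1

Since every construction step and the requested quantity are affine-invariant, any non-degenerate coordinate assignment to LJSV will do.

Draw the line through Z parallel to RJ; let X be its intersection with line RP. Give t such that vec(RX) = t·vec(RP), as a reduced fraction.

Choose coordinates L = (0, 0), J = (1, 0), S = (0, 1), V = (4, 2).
1. P is the centroid of triangle LVJ ⇒ P = (5/3, 2/3)
2. Z is where the line through V parallel to JP meets line LS ⇒ Z = (0, -2)
3. R lies on line JL with JR:RL = 3:1 ⇒ R = (1/4, 0)
through Z parallel to RJ: direction (3/4, 0); meets RP at X = (-4, -2)
X = R + t·(P−R) with t = -3

t = -3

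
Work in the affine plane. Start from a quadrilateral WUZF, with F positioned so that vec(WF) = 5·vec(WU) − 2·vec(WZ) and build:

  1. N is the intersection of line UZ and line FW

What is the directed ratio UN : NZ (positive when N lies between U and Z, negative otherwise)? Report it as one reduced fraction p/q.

Choose coordinates W = (0, 0), U = (1, 0), Z = (0, 1), F = (5, -2).
1. N is the intersection of line UZ and line FW ⇒ N = (5/3, -2/3)
N = U + t·(Z−U) with t = -2/3, so UN:NZ = t:(1−t) = -2/3:5/3

UN:NZ = -2/5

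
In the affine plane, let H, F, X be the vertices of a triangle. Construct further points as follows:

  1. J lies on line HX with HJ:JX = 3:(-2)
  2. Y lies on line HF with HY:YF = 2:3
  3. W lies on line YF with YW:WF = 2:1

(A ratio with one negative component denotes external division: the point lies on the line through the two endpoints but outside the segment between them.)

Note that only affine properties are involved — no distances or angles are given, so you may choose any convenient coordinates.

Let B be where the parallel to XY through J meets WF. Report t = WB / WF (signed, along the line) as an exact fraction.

Choose coordinates H = (0, 0), F = (1, 0), X = (0, 1).
1. J lies on line HX with HJ:JX = 3:(-2) ⇒ J = (0, 3)
2. Y lies on line HF with HY:YF = 2:3 ⇒ Y = (2/5, 0)
3. W lies on line YF with YW:WF = 2:1 ⇒ W = (4/5, 0)
through J parallel to XY: direction (2/5, -1); meets WF at B = (6/5, 0)
B = W + t·(F−W) with t = 2

t = 2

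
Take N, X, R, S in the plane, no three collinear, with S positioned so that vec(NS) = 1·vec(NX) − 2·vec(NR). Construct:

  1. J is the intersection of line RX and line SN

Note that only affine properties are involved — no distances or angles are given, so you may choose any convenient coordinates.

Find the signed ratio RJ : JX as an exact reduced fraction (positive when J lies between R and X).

Choose coordinates N = (0, 0), X = (1, 0), R = (0, 1), S = (1, -2).
1. J is the intersection of line RX and line SN ⇒ J = (-1, 2)
J = R + t·(X−R) with t = -1, so RJ:JX = t:(1−t) = -1:2

RJ:JX = -1/2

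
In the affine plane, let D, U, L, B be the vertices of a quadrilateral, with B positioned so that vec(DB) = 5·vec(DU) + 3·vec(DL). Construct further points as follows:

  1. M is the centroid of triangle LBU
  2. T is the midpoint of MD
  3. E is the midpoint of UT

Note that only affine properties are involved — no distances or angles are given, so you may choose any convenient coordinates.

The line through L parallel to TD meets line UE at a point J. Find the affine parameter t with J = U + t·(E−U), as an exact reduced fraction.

Choose coordinates D = (0, 0), U = (1, 0), L = (0, 1), B = (5, 3).
1. M is the centroid of triangle LBU ⇒ M = (2, 4/3)
2. T is the midpoint of MD ⇒ T = (1, 2/3)
3. E is the midpoint of UT ⇒ E = (1, 1/3)
through L parallel to TD: direction (-1, -2/3); meets UE at J = (1, 5/3)
J = U + t·(E−U) with t = 5

t = 5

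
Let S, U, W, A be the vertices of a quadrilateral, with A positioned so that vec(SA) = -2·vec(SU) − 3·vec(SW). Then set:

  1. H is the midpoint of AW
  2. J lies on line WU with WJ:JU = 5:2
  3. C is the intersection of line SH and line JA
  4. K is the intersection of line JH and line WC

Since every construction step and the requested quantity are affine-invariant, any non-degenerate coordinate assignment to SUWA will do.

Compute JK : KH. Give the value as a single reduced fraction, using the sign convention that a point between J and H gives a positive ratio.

JK:KH = -6/7

Choose coordinates S = (0, 0), U = (1, 0), W = (0, 1), A = (-2, -3).
1. H is the midpoint of AW ⇒ H = (-1, -1)
2. J lies on line WU with WJ:JU = 5:2 ⇒ J = (5/7, 2/7)
3. C is the intersection of line SH and line JA ⇒ C = (11/4, 11/4)
4. K is the intersection of line JH and line WC ⇒ K = (11, 8)
K = J + t·(H−J) with t = -6, so JK:KH = t:(1−t) = -6:7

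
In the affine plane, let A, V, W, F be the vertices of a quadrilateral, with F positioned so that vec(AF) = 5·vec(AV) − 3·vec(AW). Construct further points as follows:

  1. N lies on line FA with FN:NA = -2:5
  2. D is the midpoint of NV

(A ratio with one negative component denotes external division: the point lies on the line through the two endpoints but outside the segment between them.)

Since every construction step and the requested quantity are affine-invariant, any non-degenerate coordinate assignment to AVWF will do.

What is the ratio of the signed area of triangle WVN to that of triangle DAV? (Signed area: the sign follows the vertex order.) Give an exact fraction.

[WVN]:[DAV] = -14/15

Assign A = (0, 0), V = (1, 0), W = (0, 1), F = (5, -3) — the answer is frame-independent, so this choice is without loss of generality.
1. N lies on line FA with FN:NA = -2:5 ⇒ N = (25/3, -5)
2. D is the midpoint of NV ⇒ D = (14/3, -5/2)
2·[WVN] = 7/3, 2·[DAV] = -5/2
[WVN]:[DAV] = 7/3:-5/2 = -14/15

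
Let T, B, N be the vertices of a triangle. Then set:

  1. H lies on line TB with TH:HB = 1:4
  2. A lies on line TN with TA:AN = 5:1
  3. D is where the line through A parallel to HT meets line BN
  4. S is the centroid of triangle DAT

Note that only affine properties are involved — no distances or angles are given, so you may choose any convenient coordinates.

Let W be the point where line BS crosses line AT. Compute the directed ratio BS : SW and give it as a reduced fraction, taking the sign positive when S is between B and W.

BS:SW = 17

Set T = (0, 0), B = (1, 0), N = (0, 1); any affine frame gives the same invariant.
1. H lies on line TB with TH:HB = 1:4 ⇒ H = (1/5, 0)
2. A lies on line TN with TA:AN = 5:1 ⇒ A = (0, 5/6)
3. D is where the line through A parallel to HT meets line BN ⇒ D = (1/6, 5/6)
4. S is the centroid of triangle DAT ⇒ S = (1/18, 5/9)
line BS meets AT at W = (0, 10/17)
S = B + t·(W−B) with t = 17/18, so BS:SW = 17/18:1/18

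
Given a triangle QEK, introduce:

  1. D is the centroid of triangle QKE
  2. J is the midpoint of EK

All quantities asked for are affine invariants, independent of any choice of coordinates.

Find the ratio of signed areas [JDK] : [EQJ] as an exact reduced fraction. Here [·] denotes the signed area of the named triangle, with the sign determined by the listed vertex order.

[JDK]:[EQJ] = 1/3

Assign Q = (0, 0), E = (1, 0), K = (0, 1) — the answer is frame-independent, so this choice is without loss of generality.
1. D is the centroid of triangle QKE ⇒ D = (1/3, 1/3)
2. J is the midpoint of EK ⇒ J = (1/2, 1/2)
2·[JDK] = -1/6, 2·[EQJ] = -1/2
[JDK]:[EQJ] = -1/6:-1/2 = 1/3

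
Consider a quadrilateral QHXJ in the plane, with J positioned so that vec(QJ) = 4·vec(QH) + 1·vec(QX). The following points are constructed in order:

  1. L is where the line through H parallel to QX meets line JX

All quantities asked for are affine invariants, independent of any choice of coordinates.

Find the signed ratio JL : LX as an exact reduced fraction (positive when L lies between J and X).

JL:LX = 3

Work in coordinates with Q = (0, 0), H = (1, 0), X = (0, 1), J = (4, 1).
1. L is where the line through H parallel to QX meets line JX ⇒ L = (1, 1)
L = J + t·(X−J) with t = 3/4, so JL:LX = t:(1−t) = 3/4:1/4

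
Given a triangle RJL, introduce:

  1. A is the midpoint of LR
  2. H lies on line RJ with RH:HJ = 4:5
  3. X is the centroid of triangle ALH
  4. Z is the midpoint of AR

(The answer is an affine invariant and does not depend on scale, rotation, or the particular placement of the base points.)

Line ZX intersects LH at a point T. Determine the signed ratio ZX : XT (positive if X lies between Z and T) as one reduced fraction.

ZX:XT = 7/2

Set R = (0, 0), J = (1, 0), L = (0, 1); any affine frame gives the same invariant.
1. A is the midpoint of LR ⇒ A = (0, 1/2)
2. H lies on line RJ with RH:HJ = 4:5 ⇒ H = (4/9, 0)
3. X is the centroid of triangle ALH ⇒ X = (4/27, 1/2)
4. Z is the midpoint of AR ⇒ Z = (0, 1/4)
line ZX meets LH at T = (4/21, 4/7)
X = Z + t·(T−Z) with t = 7/9, so ZX:XT = 7/9:2/9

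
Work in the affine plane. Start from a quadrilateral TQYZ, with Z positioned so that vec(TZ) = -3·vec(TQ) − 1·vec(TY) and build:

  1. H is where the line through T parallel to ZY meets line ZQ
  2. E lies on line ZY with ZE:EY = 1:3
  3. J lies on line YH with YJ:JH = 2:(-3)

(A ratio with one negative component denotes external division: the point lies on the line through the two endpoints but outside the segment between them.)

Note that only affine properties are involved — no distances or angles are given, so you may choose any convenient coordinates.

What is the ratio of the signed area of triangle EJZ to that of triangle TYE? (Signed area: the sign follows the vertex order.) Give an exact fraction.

[EJZ]:[TYE] = 2/3

Set T = (0, 0), Q = (1, 0), Y = (0, 1), Z = (-3, -1); any affine frame gives the same invariant.
1. H is where the line through T parallel to ZY meets line ZQ ⇒ H = (-3/5, -2/5)
2. E lies on line ZY with ZE:EY = 1:3 ⇒ E = (-9/4, -1/2)
3. J lies on line YH with YJ:JH = 2:(-3) ⇒ J = (6/5, 19/5)
2·[EJZ] = 3/2, 2·[TYE] = 9/4
[EJZ]:[TYE] = 3/2:9/4 = 2/3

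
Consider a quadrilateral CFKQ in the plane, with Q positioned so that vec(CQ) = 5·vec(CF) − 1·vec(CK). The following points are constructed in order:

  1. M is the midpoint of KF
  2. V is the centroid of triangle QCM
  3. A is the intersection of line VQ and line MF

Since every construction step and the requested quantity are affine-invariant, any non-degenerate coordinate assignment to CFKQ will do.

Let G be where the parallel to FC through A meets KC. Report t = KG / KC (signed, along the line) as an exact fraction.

Set C = (0, 0), F = (1, 0), K = (0, 1), Q = (5, -1); any affine frame gives the same invariant.
1. M is the midpoint of KF ⇒ M = (1/2, 1/2)
2. V is the centroid of triangle QCM ⇒ V = (11/6, -1/6)
3. A is the intersection of line VQ and line MF ⇒ A = (13/14, 1/14)
through A parallel to FC: direction (-1, 0); meets KC at G = (0, 1/14)
G = K + t·(C−K) with t = 13/14

t = 13/14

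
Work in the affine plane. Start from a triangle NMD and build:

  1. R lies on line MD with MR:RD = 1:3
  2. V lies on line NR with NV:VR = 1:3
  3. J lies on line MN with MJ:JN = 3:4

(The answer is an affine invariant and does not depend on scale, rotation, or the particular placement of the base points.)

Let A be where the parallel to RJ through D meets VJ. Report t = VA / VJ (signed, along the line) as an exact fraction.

Assign N = (0, 0), M = (1, 0), D = (0, 1) — the answer is frame-independent, so this choice is without loss of generality.
1. R lies on line MD with MR:RD = 1:3 ⇒ R = (3/4, 1/4)
2. V lies on line NR with NV:VR = 1:3 ⇒ V = (3/16, 1/16)
3. J lies on line MN with MJ:JN = 3:4 ⇒ J = (4/7, 0)
through D parallel to RJ: direction (-5/28, -1/4); meets VJ at A = (-65/112, 3/16)
A = V + t·(J−V) with t = -2

t = -2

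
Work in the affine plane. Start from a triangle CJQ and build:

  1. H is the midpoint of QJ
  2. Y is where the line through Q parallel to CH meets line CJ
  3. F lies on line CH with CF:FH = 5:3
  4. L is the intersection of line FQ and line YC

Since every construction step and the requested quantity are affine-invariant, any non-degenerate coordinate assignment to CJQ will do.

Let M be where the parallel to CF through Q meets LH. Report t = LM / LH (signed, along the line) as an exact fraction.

Assign C = (0, 0), J = (1, 0), Q = (0, 1) — the answer is frame-independent, so this choice is without loss of generality.
1. H is the midpoint of QJ ⇒ H = (1/2, 1/2)
2. Y is where the line through Q parallel to CH meets line CJ ⇒ Y = (-1, 0)
3. F lies on line CH with CF:FH = 5:3 ⇒ F = (5/16, 5/16)
4. L is the intersection of line FQ and line YC ⇒ L = (5/11, 0)
through Q parallel to CF: direction (5/16, 5/16); meets LH at M = (3/5, 8/5)
M = L + t·(H−L) with t = 16/5

t = 16/5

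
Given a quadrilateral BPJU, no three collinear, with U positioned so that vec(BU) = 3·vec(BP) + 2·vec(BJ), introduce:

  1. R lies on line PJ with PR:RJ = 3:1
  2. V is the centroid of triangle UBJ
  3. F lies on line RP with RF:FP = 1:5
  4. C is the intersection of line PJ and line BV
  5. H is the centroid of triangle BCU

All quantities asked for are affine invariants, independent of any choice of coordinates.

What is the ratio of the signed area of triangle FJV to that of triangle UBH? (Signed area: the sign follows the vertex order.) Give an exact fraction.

Work in coordinates with B = (0, 0), P = (1, 0), J = (0, 1), U = (3, 2).
1. R lies on line PJ with PR:RJ = 3:1 ⇒ R = (1/4, 3/4)
2. V is the centroid of triangle UBJ ⇒ V = (1, 1)
3. F lies on line RP with RF:FP = 1:5 ⇒ F = (3/8, 5/8)
4. C is the intersection of line PJ and line BV ⇒ C = (1/2, 1/2)
5. H is the centroid of triangle BCU ⇒ H = (7/6, 5/6)
2·[FJV] = -3/8, 2·[UBH] = -1/6
[FJV]:[UBH] = -3/8:-1/6 = 9/4

[FJV]:[UBH] = 9/4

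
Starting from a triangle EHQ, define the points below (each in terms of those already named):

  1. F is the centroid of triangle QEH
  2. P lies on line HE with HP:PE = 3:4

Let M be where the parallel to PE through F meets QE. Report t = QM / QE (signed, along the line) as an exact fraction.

Assign E = (0, 0), H = (1, 0), Q = (0, 1) — the answer is frame-independent, so this choice is without loss of generality.
1. F is the centroid of triangle QEH ⇒ F = (1/3, 1/3)
2. P lies on line HE with HP:PE = 3:4 ⇒ P = (4/7, 0)
through F parallel to PE: direction (-4/7, 0); meets QE at M = (0, 1/3)
M = Q + t·(E−Q) with t = 2/3

t = 2/3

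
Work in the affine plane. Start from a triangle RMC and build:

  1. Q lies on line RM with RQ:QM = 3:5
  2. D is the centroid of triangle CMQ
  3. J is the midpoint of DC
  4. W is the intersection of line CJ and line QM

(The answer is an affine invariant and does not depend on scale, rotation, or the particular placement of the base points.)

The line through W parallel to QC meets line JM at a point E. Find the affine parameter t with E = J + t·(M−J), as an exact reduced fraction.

Work in coordinates with R = (0, 0), M = (1, 0), C = (0, 1).
1. Q lies on line RM with RQ:QM = 3:5 ⇒ Q = (3/8, 0)
2. D is the centroid of triangle CMQ ⇒ D = (11/24, 1/3)
3. J is the midpoint of DC ⇒ J = (11/48, 2/3)
4. W is the intersection of line CJ and line QM ⇒ W = (11/16, 0)
through W parallel to QC: direction (-3/8, 1); meets JM at E = (43/80, 2/5)
E = J + t·(M−J) with t = 2/5

t = 2/5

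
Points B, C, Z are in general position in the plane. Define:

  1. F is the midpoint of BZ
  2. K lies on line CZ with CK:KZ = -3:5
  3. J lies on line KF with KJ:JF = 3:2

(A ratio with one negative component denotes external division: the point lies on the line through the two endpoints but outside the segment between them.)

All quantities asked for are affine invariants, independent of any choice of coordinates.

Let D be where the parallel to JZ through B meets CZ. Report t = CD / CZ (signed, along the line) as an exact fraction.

t = 13/3

Work in coordinates with B = (0, 0), C = (1, 0), Z = (0, 1).
1. F is the midpoint of BZ ⇒ F = (0, 1/2)
2. K lies on line CZ with CK:KZ = -3:5 ⇒ K = (5/2, -3/2)
3. J lies on line KF with KJ:JF = 3:2 ⇒ J = (1, -3/10)
through B parallel to JZ: direction (-1, 13/10); meets CZ at D = (-10/3, 13/3)
D = C + t·(Z−C) with t = 13/3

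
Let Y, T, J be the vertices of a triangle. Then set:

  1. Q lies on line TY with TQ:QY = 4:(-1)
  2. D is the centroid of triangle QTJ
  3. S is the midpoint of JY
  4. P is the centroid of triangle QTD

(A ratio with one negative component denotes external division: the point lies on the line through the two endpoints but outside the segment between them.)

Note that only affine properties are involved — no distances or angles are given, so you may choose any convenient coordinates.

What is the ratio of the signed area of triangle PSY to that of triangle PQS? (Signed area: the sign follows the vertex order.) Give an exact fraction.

[PSY]:[PQS] = -8/15

Choose coordinates Y = (0, 0), T = (1, 0), J = (0, 1).
1. Q lies on line TY with TQ:QY = 4:(-1) ⇒ Q = (-1/3, 0)
2. D is the centroid of triangle QTJ ⇒ D = (2/9, 1/3)
3. S is the midpoint of JY ⇒ S = (0, 1/2)
4. P is the centroid of triangle QTD ⇒ P = (8/27, 1/9)
2·[PSY] = 4/27, 2·[PQS] = -5/18
[PSY]:[PQS] = 4/27:-5/18 = -8/15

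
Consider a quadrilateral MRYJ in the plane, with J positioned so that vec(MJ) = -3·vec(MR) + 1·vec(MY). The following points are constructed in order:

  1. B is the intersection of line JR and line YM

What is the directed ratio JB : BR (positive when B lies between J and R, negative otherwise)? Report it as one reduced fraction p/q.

Set M = (0, 0), R = (1, 0), Y = (0, 1), J = (-3, 1); any affine frame gives the same invariant.
1. B is the intersection of line JR and line YM ⇒ B = (0, 1/4)
B = J + t·(R−J) with t = 3/4, so JB:BR = t:(1−t) = 3/4:1/4

JB:BR = 3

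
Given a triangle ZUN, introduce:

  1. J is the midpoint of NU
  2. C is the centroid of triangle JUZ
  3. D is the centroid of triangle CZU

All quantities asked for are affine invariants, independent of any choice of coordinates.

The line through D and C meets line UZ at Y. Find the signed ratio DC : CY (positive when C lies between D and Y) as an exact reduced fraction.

Work in coordinates with Z = (0, 0), U = (1, 0), N = (0, 1).
1. J is the midpoint of NU ⇒ J = (1/2, 1/2)
2. C is the centroid of triangle JUZ ⇒ C = (1/2, 1/6)
3. D is the centroid of triangle CZU ⇒ D = (1/2, 1/18)
line DC meets UZ at Y = (1/2, 0)
C = D + t·(Y−D) with t = -2, so DC:CY = -2:3

DC:CY = -2/3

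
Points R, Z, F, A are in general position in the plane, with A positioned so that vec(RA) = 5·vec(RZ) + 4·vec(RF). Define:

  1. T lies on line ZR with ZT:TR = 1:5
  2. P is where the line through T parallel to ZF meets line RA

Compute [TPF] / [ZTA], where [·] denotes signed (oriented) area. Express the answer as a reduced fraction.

Work in coordinates with R = (0, 0), Z = (1, 0), F = (0, 1), A = (5, 4).
1. T lies on line ZR with ZT:TR = 1:5 ⇒ T = (5/6, 0)
2. P is where the line through T parallel to ZF meets line RA ⇒ P = (25/54, 10/27)
2·[TPF] = -5/81, 2·[ZTA] = -2/3
[TPF]:[ZTA] = -5/81:-2/3 = 5/54

[TPF]:[ZTA] = 5/54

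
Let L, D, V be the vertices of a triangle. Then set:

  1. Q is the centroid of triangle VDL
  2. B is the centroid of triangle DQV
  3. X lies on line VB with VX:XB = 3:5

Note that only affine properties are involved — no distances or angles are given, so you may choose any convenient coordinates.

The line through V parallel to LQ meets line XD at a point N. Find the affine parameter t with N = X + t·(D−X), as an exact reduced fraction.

Assign L = (0, 0), D = (1, 0), V = (0, 1) — the answer is frame-independent, so this choice is without loss of generality.
1. Q is the centroid of triangle VDL ⇒ Q = (1/3, 1/3)
2. B is the centroid of triangle DQV ⇒ B = (4/9, 4/9)
3. X lies on line VB with VX:XB = 3:5 ⇒ X = (1/6, 19/24)
through V parallel to LQ: direction (1/3, 1/3); meets XD at N = (-1/39, 38/39)
N = X + t·(D−X) with t = -3/13

t = -3/13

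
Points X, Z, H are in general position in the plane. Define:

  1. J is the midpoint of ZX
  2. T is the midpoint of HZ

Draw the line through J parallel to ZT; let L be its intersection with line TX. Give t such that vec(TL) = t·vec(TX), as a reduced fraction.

Assign X = (0, 0), Z = (1, 0), H = (0, 1) — the answer is frame-independent, so this choice is without loss of generality.
1. J is the midpoint of ZX ⇒ J = (1/2, 0)
2. T is the midpoint of HZ ⇒ T = (1/2, 1/2)
through J parallel to ZT: direction (-1/2, 1/2); meets TX at L = (1/4, 1/4)
L = T + t·(X−T) with t = 1/2

t = 1/2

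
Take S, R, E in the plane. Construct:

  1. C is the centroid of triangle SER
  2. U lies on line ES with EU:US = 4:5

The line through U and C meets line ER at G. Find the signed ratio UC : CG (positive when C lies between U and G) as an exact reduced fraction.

Assign S = (0, 0), R = (1, 0), E = (0, 1) — the answer is frame-independent, so this choice is without loss of generality.
1. C is the centroid of triangle SER ⇒ C = (1/3, 1/3)
2. U lies on line ES with EU:US = 4:5 ⇒ U = (0, 5/9)
line UC meets ER at G = (4/3, -1/3)
C = U + t·(G−U) with t = 1/4, so UC:CG = 1/4:3/4

UC:CG = 1/3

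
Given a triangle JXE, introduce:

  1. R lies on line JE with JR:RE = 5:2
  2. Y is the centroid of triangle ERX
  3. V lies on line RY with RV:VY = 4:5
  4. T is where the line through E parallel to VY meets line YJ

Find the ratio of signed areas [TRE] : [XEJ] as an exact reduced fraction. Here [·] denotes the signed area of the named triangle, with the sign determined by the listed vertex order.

[TRE]:[XEJ] = -2/15

Assign J = (0, 0), X = (1, 0), E = (0, 1) — the answer is frame-independent, so this choice is without loss of generality.
1. R lies on line JE with JR:RE = 5:2 ⇒ R = (0, 5/7)
2. Y is the centroid of triangle ERX ⇒ Y = (1/3, 4/7)
3. V lies on line RY with RV:VY = 4:5 ⇒ V = (4/27, 41/63)
4. T is where the line through E parallel to VY meets line YJ ⇒ T = (7/15, 4/5)
2·[TRE] = -2/15, 2·[XEJ] = 1
[TRE]:[XEJ] = -2/15:1 = -2/15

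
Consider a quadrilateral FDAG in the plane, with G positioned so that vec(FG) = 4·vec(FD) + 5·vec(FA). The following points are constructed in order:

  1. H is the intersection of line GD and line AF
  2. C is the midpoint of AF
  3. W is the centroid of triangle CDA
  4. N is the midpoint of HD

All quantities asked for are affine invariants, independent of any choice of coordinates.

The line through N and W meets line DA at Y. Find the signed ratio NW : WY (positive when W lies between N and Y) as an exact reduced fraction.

Set F = (0, 0), D = (1, 0), A = (0, 1), G = (4, 5); any affine frame gives the same invariant.
1. H is the intersection of line GD and line AF ⇒ H = (0, -5/3)
2. C is the midpoint of AF ⇒ C = (0, 1/2)
3. W is the centroid of triangle CDA ⇒ W = (1/3, 1/2)
4. N is the midpoint of HD ⇒ N = (1/2, -5/6)
line NW meets DA at Y = (13/42, 29/42)
W = N + t·(Y−N) with t = 7/8, so NW:WY = 7/8:1/8

NW:WY = 7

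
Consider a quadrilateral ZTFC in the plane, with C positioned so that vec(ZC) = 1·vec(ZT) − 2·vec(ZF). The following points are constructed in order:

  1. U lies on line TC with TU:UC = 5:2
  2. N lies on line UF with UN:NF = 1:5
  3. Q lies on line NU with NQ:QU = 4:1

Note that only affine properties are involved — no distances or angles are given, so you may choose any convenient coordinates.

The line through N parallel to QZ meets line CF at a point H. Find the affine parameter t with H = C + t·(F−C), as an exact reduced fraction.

t = 151/326

Set Z = (0, 0), T = (1, 0), F = (0, 1), C = (1, -2); any affine frame gives the same invariant.
1. U lies on line TC with TU:UC = 5:2 ⇒ U = (1, -10/7)
2. N lies on line UF with UN:NF = 1:5 ⇒ N = (5/6, -43/42)
3. Q lies on line NU with NQ:QU = 4:1 ⇒ Q = (29/30, -283/210)
through N parallel to QZ: direction (-29/30, 283/210); meets CF at H = (175/326, -199/326)
H = C + t·(F−C) with t = 151/326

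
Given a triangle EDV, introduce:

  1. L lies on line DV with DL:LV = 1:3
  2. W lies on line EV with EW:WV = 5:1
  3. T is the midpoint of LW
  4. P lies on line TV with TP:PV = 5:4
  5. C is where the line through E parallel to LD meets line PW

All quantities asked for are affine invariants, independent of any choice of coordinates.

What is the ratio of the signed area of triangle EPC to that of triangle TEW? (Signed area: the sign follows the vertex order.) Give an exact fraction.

[EPC]:[TEW] = -208/63

Set E = (0, 0), D = (1, 0), V = (0, 1); any affine frame gives the same invariant.
1. L lies on line DV with DL:LV = 1:3 ⇒ L = (3/4, 1/4)
2. W lies on line EV with EW:WV = 5:1 ⇒ W = (0, 5/6)
3. T is the midpoint of LW ⇒ T = (3/8, 13/24)
4. P lies on line TV with TP:PV = 5:4 ⇒ P = (1/6, 43/54)
5. C is where the line through E parallel to LD meets line PW ⇒ C = (-15/14, 15/14)
2·[EPC] = 65/63, 2·[TEW] = -5/16
[EPC]:[TEW] = 65/63:-5/16 = -208/63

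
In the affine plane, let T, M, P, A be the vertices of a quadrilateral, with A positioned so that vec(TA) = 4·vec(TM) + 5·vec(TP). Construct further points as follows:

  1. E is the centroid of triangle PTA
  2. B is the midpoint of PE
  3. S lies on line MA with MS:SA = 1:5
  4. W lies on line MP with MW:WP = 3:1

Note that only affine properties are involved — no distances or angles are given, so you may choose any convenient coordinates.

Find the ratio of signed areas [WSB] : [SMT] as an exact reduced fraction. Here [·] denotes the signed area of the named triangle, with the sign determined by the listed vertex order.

[WSB]:[SMT] = -13/12

Set T = (0, 0), M = (1, 0), P = (0, 1), A = (4, 5); any affine frame gives the same invariant.
1. E is the centroid of triangle PTA ⇒ E = (4/3, 2)
2. B is the midpoint of PE ⇒ B = (2/3, 3/2)
3. S lies on line MA with MS:SA = 1:5 ⇒ S = (3/2, 5/6)
4. W lies on line MP with MW:WP = 3:1 ⇒ W = (1/4, 3/4)
2·[WSB] = 65/72, 2·[SMT] = -5/6
[WSB]:[SMT] = 65/72:-5/6 = -13/12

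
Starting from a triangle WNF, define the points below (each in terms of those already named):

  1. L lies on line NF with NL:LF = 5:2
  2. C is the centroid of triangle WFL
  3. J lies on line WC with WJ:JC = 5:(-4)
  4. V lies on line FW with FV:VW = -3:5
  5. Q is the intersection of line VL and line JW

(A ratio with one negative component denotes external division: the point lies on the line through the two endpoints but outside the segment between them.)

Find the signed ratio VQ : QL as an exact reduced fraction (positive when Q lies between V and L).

VQ:QL = 5/2

Assign W = (0, 0), N = (1, 0), F = (0, 1) — the answer is frame-independent, so this choice is without loss of generality.
1. L lies on line NF with NL:LF = 5:2 ⇒ L = (2/7, 5/7)
2. C is the centroid of triangle WFL ⇒ C = (2/21, 4/7)
3. J lies on line WC with WJ:JC = 5:(-4) ⇒ J = (10/21, 20/7)
4. V lies on line FW with FV:VW = -3:5 ⇒ V = (0, 5/2)
5. Q is the intersection of line VL and line JW ⇒ Q = (10/49, 60/49)
Q = V + t·(L−V) with t = 5/7, so VQ:QL = t:(1−t) = 5/7:2/7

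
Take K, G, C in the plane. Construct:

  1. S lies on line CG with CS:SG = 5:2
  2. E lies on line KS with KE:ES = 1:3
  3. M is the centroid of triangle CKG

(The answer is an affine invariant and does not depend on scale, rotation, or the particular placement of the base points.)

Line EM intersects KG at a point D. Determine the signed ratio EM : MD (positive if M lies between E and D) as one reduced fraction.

EM:MD = -11/14

Work in coordinates with K = (0, 0), G = (1, 0), C = (0, 1).
1. S lies on line CG with CS:SG = 5:2 ⇒ S = (5/7, 2/7)
2. E lies on line KS with KE:ES = 1:3 ⇒ E = (5/28, 1/14)
3. M is the centroid of triangle CKG ⇒ M = (1/3, 1/3)
line EM meets KG at D = (3/22, 0)
M = E + t·(D−E) with t = -11/3, so EM:MD = -11/3:14/3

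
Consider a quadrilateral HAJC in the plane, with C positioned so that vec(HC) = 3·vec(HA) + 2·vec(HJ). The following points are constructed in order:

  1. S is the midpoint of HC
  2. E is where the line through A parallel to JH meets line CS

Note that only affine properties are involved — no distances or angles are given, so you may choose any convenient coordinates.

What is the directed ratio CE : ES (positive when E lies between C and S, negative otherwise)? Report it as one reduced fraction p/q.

CE:ES = -4

Work in coordinates with H = (0, 0), A = (1, 0), J = (0, 1), C = (3, 2).
1. S is the midpoint of HC ⇒ S = (3/2, 1)
2. E is where the line through A parallel to JH meets line CS ⇒ E = (1, 2/3)
E = C + t·(S−C) with t = 4/3, so CE:ES = t:(1−t) = 4/3:-1/3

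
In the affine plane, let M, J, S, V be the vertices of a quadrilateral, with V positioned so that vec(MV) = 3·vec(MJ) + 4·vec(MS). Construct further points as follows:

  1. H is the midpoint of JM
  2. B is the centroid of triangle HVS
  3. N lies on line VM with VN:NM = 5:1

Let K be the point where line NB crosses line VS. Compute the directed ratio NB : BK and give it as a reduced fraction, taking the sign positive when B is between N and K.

NB:BK = 2/3

Assign M = (0, 0), J = (1, 0), S = (0, 1), V = (3, 4) — the answer is frame-independent, so this choice is without loss of generality.
1. H is the midpoint of JM ⇒ H = (1/2, 0)
2. B is the centroid of triangle HVS ⇒ B = (7/6, 5/3)
3. N lies on line VM with VN:NM = 5:1 ⇒ N = (1/2, 2/3)
line NB meets VS at K = (13/6, 19/6)
B = N + t·(K−N) with t = 2/5, so NB:BK = 2/5:3/5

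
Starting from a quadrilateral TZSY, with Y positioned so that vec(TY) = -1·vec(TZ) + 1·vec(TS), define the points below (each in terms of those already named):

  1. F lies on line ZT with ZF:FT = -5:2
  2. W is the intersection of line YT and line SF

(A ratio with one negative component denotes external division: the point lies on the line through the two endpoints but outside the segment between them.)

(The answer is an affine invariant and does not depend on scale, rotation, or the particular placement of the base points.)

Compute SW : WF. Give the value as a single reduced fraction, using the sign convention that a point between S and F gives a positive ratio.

SW:WF = 3/2

Set T = (0, 0), Z = (1, 0), S = (0, 1), Y = (-1, 1); any affine frame gives the same invariant.
1. F lies on line ZT with ZF:FT = -5:2 ⇒ F = (-2/3, 0)
2. W is the intersection of line YT and line SF ⇒ W = (-2/5, 2/5)
W = S + t·(F−S) with t = 3/5, so SW:WF = t:(1−t) = 3/5:2/5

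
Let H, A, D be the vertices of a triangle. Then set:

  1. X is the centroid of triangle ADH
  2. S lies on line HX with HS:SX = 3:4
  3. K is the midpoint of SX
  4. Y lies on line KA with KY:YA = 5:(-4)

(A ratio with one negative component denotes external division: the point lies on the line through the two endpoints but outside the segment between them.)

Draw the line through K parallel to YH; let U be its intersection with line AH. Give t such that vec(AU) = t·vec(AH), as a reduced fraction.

t = -1/4

Set H = (0, 0), A = (1, 0), D = (0, 1); any affine frame gives the same invariant.
1. X is the centroid of triangle ADH ⇒ X = (1/3, 1/3)
2. S lies on line HX with HS:SX = 3:4 ⇒ S = (1/7, 1/7)
3. K is the midpoint of SX ⇒ K = (5/21, 5/21)
4. Y lies on line KA with KY:YA = 5:(-4) ⇒ Y = (85/21, -20/21)
through K parallel to YH: direction (-85/21, 20/21); meets AH at U = (5/4, 0)
U = A + t·(H−A) with t = -1/4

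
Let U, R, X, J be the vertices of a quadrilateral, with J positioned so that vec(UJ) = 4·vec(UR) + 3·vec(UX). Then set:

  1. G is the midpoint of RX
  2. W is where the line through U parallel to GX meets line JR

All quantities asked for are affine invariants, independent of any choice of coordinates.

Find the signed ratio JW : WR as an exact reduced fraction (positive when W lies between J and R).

Choose coordinates U = (0, 0), R = (1, 0), X = (0, 1), J = (4, 3).
1. G is the midpoint of RX ⇒ G = (1/2, 1/2)
2. W is where the line through U parallel to GX meets line JR ⇒ W = (1/2, -1/2)
W = J + t·(R−J) with t = 7/6, so JW:WR = t:(1−t) = 7/6:-1/6

JW:WR = -7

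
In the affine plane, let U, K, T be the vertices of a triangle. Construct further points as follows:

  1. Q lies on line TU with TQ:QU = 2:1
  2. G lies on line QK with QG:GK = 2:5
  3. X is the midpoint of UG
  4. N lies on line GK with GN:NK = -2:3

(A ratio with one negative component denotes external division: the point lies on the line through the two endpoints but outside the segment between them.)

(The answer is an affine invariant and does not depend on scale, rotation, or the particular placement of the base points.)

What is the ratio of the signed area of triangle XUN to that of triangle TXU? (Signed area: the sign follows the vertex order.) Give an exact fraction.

Work in coordinates with U = (0, 0), K = (1, 0), T = (0, 1).
1. Q lies on line TU with TQ:QU = 2:1 ⇒ Q = (0, 1/3)
2. G lies on line QK with QG:GK = 2:5 ⇒ G = (2/7, 5/21)
3. X is the midpoint of UG ⇒ X = (1/7, 5/42)
4. N lies on line GK with GN:NK = -2:3 ⇒ N = (-8/7, 5/7)
2·[XUN] = -5/21, 2·[TXU] = -1/7
[XUN]:[TXU] = -5/21:-1/7 = 5/3

[XUN]:[TXU] = 5/3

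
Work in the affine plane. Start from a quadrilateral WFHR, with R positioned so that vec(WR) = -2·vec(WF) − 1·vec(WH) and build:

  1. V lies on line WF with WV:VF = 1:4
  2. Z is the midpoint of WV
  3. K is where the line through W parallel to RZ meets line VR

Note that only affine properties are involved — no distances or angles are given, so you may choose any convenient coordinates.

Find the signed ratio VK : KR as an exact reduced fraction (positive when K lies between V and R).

VK:KR = -2

Work in coordinates with W = (0, 0), F = (1, 0), H = (0, 1), R = (-2, -1).
1. V lies on line WF with WV:VF = 1:4 ⇒ V = (1/5, 0)
2. Z is the midpoint of WV ⇒ Z = (1/10, 0)
3. K is where the line through W parallel to RZ meets line VR ⇒ K = (-21/5, -2)
K = V + t·(R−V) with t = 2, so VK:KR = t:(1−t) = 2:-1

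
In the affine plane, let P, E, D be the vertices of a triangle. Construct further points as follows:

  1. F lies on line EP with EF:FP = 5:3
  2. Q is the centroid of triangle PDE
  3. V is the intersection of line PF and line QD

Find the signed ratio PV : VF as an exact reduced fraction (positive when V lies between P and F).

PV:VF = -4

Work in coordinates with P = (0, 0), E = (1, 0), D = (0, 1).
1. F lies on line EP with EF:FP = 5:3 ⇒ F = (3/8, 0)
2. Q is the centroid of triangle PDE ⇒ Q = (1/3, 1/3)
3. V is the intersection of line PF and line QD ⇒ V = (1/2, 0)
V = P + t·(F−P) with t = 4/3, so PV:VF = t:(1−t) = 4/3:-1/3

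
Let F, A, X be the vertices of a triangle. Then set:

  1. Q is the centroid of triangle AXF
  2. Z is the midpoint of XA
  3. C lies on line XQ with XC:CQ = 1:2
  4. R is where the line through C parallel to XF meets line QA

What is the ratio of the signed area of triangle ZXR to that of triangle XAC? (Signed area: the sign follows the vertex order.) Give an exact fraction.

[ZXR]:[XAC] = -2

Work in coordinates with F = (0, 0), A = (1, 0), X = (0, 1).
1. Q is the centroid of triangle AXF ⇒ Q = (1/3, 1/3)
2. Z is the midpoint of XA ⇒ Z = (1/2, 1/2)
3. C lies on line XQ with XC:CQ = 1:2 ⇒ C = (1/9, 7/9)
4. R is where the line through C parallel to XF meets line QA ⇒ R = (1/9, 4/9)
2·[ZXR] = 2/9, 2·[XAC] = -1/9
[ZXR]:[XAC] = 2/9:-1/9 = -2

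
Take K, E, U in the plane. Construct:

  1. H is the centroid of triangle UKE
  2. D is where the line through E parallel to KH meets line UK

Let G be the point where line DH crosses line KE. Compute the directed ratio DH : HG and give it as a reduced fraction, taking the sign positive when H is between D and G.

Choose coordinates K = (0, 0), E = (1, 0), U = (0, 1).
1. H is the centroid of triangle UKE ⇒ H = (1/3, 1/3)
2. D is where the line through E parallel to KH meets line UK ⇒ D = (0, -1)
line DH meets KE at G = (1/4, 0)
H = D + t·(G−D) with t = 4/3, so DH:HG = 4/3:-1/3

DH:HG = -4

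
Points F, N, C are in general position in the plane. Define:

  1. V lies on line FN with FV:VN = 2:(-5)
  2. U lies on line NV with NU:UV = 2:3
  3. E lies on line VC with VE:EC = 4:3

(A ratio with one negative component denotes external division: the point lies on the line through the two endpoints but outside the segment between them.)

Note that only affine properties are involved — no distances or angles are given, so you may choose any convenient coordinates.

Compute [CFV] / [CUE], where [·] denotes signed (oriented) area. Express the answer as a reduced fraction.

Work in coordinates with F = (0, 0), N = (1, 0), C = (0, 1).
1. V lies on line FN with FV:VN = 2:(-5) ⇒ V = (-2/3, 0)
2. U lies on line NV with NU:UV = 2:3 ⇒ U = (1/3, 0)
3. E lies on line VC with VE:EC = 4:3 ⇒ E = (-2/7, 4/7)
2·[CFV] = -2/3, 2·[CUE] = -3/7
[CFV]:[CUE] = -2/3:-3/7 = 14/9

[CFV]:[CUE] = 14/9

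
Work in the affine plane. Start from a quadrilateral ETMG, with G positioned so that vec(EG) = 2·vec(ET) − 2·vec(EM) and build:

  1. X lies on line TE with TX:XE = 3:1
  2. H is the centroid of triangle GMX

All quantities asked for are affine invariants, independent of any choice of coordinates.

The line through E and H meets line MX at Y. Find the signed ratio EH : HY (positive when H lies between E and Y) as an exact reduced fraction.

EH:HY = -8/5

Assign E = (0, 0), T = (1, 0), M = (0, 1), G = (2, -2) — the answer is frame-independent, so this choice is without loss of generality.
1. X lies on line TE with TX:XE = 3:1 ⇒ X = (1/4, 0)
2. H is the centroid of triangle GMX ⇒ H = (3/4, -1/3)
line EH meets MX at Y = (9/32, -1/8)
H = E + t·(Y−E) with t = 8/3, so EH:HY = 8/3:-5/3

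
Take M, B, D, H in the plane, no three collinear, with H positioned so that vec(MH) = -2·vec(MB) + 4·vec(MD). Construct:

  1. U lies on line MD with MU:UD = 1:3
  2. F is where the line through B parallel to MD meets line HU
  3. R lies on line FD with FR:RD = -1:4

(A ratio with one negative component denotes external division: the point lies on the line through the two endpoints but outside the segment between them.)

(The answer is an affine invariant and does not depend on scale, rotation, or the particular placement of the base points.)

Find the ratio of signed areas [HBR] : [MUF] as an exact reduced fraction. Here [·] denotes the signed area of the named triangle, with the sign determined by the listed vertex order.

Assign M = (0, 0), B = (1, 0), D = (0, 1), H = (-2, 4) — the answer is frame-independent, so this choice is without loss of generality.
1. U lies on line MD with MU:UD = 1:3 ⇒ U = (0, 1/4)
2. F is where the line through B parallel to MD meets line HU ⇒ F = (1, -13/8)
3. R lies on line FD with FR:RD = -1:4 ⇒ R = (4/3, -5/2)
2·[HBR] = -37/6, 2·[MUF] = -1/4
[HBR]:[MUF] = -37/6:-1/4 = 74/3

[HBR]:[MUF] = 74/3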